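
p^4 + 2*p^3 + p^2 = p^2*(p + 1)^2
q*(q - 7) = q^2 - 7*q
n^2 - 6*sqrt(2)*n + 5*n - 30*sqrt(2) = (n + 5)*(n - 6*sqrt(2))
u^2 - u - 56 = (u - 8)*(u + 7)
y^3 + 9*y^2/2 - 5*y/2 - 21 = (y - 2)*(y + 3)*(y + 7/2)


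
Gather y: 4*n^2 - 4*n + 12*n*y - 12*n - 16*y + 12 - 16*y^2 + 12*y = 4*n^2 - 16*n - 16*y^2 + y*(12*n - 4) + 12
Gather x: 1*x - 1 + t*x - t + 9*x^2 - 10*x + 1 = -t + 9*x^2 + x*(t - 9)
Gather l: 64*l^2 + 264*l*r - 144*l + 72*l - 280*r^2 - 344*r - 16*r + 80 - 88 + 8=64*l^2 + l*(264*r - 72) - 280*r^2 - 360*r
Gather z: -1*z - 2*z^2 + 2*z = -2*z^2 + z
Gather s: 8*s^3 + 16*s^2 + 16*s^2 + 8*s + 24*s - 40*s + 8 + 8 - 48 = 8*s^3 + 32*s^2 - 8*s - 32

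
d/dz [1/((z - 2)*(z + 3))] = (-2*z - 1)/(z^4 + 2*z^3 - 11*z^2 - 12*z + 36)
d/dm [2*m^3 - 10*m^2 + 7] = 2*m*(3*m - 10)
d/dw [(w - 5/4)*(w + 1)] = 2*w - 1/4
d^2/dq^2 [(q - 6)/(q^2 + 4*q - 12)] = 2*((2 - 3*q)*(q^2 + 4*q - 12) + 4*(q - 6)*(q + 2)^2)/(q^2 + 4*q - 12)^3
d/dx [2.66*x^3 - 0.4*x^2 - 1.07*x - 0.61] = 7.98*x^2 - 0.8*x - 1.07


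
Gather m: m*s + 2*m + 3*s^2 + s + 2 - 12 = m*(s + 2) + 3*s^2 + s - 10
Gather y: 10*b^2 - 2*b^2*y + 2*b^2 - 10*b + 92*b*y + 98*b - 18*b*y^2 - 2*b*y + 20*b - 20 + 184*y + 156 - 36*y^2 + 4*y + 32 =12*b^2 + 108*b + y^2*(-18*b - 36) + y*(-2*b^2 + 90*b + 188) + 168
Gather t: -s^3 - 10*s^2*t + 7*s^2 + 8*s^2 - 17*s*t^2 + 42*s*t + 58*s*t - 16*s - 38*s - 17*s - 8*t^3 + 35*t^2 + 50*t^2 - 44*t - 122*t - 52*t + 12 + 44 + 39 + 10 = -s^3 + 15*s^2 - 71*s - 8*t^3 + t^2*(85 - 17*s) + t*(-10*s^2 + 100*s - 218) + 105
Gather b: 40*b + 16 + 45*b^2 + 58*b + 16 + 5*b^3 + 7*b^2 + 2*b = 5*b^3 + 52*b^2 + 100*b + 32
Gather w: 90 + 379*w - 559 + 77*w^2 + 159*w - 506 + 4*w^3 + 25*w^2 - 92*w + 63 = 4*w^3 + 102*w^2 + 446*w - 912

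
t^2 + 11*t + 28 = (t + 4)*(t + 7)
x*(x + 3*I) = x^2 + 3*I*x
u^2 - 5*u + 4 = (u - 4)*(u - 1)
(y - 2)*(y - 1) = y^2 - 3*y + 2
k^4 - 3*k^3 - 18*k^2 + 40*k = k*(k - 5)*(k - 2)*(k + 4)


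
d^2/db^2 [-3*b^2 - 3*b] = -6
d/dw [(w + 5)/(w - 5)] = -10/(w - 5)^2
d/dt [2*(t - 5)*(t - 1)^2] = 2*(t - 1)*(3*t - 11)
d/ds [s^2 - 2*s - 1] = 2*s - 2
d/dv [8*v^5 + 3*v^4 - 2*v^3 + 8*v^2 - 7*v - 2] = 40*v^4 + 12*v^3 - 6*v^2 + 16*v - 7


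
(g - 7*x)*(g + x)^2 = g^3 - 5*g^2*x - 13*g*x^2 - 7*x^3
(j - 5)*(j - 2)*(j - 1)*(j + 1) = j^4 - 7*j^3 + 9*j^2 + 7*j - 10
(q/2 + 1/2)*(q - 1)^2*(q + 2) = q^4/2 + q^3/2 - 3*q^2/2 - q/2 + 1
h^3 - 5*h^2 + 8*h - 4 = (h - 2)^2*(h - 1)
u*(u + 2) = u^2 + 2*u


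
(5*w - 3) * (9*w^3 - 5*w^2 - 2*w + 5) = 45*w^4 - 52*w^3 + 5*w^2 + 31*w - 15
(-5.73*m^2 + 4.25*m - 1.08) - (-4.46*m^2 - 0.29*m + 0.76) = -1.27*m^2 + 4.54*m - 1.84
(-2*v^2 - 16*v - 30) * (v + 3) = -2*v^3 - 22*v^2 - 78*v - 90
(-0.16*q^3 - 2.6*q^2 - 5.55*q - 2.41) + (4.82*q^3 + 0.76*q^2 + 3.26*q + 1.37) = 4.66*q^3 - 1.84*q^2 - 2.29*q - 1.04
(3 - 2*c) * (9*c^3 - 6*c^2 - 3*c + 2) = -18*c^4 + 39*c^3 - 12*c^2 - 13*c + 6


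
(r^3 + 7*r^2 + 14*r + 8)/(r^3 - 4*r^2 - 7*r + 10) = (r^2 + 5*r + 4)/(r^2 - 6*r + 5)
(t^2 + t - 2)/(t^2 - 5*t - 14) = (t - 1)/(t - 7)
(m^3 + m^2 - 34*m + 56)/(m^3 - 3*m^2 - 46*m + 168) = (m - 2)/(m - 6)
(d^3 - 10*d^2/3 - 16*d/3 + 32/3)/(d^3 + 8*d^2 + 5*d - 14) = (3*d^2 - 16*d + 16)/(3*(d^2 + 6*d - 7))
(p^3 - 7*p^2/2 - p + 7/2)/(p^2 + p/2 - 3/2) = (2*p^2 - 5*p - 7)/(2*p + 3)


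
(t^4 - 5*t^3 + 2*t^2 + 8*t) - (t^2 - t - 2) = t^4 - 5*t^3 + t^2 + 9*t + 2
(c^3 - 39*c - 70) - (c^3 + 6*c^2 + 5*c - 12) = -6*c^2 - 44*c - 58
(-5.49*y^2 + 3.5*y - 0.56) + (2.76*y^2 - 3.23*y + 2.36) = -2.73*y^2 + 0.27*y + 1.8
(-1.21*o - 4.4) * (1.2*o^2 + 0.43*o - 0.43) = -1.452*o^3 - 5.8003*o^2 - 1.3717*o + 1.892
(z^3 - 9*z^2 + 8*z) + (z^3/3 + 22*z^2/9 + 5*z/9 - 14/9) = 4*z^3/3 - 59*z^2/9 + 77*z/9 - 14/9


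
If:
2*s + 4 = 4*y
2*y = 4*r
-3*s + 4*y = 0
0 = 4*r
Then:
No Solution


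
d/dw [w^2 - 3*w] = 2*w - 3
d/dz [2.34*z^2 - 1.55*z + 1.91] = 4.68*z - 1.55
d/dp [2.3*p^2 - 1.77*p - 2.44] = 4.6*p - 1.77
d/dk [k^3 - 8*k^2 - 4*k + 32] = 3*k^2 - 16*k - 4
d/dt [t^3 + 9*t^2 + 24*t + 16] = 3*t^2 + 18*t + 24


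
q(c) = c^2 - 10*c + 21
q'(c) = 2*c - 10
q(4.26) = -3.45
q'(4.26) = -1.48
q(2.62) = 1.66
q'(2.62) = -4.76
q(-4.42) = 84.74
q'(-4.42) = -18.84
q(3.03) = -0.12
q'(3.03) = -3.94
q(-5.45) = 105.20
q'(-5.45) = -20.90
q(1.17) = 10.67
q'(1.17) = -7.66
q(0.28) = 18.28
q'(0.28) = -9.44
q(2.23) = 3.67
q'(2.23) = -5.54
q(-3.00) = 60.00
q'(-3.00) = -16.00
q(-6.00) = 117.00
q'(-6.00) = -22.00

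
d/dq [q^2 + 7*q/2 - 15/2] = 2*q + 7/2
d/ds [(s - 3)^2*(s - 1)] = (s - 3)*(3*s - 5)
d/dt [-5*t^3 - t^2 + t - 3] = -15*t^2 - 2*t + 1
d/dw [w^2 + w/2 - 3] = 2*w + 1/2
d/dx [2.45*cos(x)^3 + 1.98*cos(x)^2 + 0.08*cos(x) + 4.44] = (7.35*sin(x)^2 - 3.96*cos(x) - 7.43)*sin(x)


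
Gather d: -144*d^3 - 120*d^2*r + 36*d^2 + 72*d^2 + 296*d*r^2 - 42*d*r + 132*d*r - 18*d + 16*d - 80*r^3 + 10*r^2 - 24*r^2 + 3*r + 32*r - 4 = -144*d^3 + d^2*(108 - 120*r) + d*(296*r^2 + 90*r - 2) - 80*r^3 - 14*r^2 + 35*r - 4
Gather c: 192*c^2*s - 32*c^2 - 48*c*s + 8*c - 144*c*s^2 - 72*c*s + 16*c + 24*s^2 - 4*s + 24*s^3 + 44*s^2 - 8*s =c^2*(192*s - 32) + c*(-144*s^2 - 120*s + 24) + 24*s^3 + 68*s^2 - 12*s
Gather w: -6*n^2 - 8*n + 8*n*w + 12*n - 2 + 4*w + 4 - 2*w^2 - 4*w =-6*n^2 + 8*n*w + 4*n - 2*w^2 + 2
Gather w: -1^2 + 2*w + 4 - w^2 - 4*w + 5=-w^2 - 2*w + 8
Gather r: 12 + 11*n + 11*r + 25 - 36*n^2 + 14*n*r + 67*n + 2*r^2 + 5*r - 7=-36*n^2 + 78*n + 2*r^2 + r*(14*n + 16) + 30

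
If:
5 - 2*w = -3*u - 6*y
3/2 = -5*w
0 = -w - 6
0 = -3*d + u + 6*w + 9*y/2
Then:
No Solution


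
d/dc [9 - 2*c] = -2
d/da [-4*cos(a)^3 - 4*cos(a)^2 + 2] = 4*(3*cos(a) + 2)*sin(a)*cos(a)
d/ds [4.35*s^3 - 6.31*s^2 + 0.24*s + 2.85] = 13.05*s^2 - 12.62*s + 0.24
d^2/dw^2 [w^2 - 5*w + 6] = 2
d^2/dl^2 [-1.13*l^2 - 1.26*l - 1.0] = -2.26000000000000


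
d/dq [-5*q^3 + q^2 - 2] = q*(2 - 15*q)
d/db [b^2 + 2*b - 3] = 2*b + 2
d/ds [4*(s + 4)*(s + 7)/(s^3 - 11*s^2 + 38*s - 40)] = 4*(-s^4 - 22*s^3 + 75*s^2 + 536*s - 1504)/(s^6 - 22*s^5 + 197*s^4 - 916*s^3 + 2324*s^2 - 3040*s + 1600)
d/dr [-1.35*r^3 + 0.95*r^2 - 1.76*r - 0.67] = -4.05*r^2 + 1.9*r - 1.76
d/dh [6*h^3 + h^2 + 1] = 2*h*(9*h + 1)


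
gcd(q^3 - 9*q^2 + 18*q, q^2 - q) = q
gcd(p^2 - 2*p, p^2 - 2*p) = p^2 - 2*p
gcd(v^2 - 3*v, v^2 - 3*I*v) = v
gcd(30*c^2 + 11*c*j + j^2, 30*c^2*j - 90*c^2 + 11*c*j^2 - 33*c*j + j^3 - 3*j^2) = 30*c^2 + 11*c*j + j^2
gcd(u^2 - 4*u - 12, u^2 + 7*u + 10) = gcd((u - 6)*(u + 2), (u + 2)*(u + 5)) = u + 2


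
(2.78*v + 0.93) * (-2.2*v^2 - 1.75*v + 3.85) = -6.116*v^3 - 6.911*v^2 + 9.0755*v + 3.5805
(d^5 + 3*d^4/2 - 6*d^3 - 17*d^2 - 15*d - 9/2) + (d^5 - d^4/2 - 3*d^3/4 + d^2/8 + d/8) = 2*d^5 + d^4 - 27*d^3/4 - 135*d^2/8 - 119*d/8 - 9/2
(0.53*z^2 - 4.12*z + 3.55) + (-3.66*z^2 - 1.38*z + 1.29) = -3.13*z^2 - 5.5*z + 4.84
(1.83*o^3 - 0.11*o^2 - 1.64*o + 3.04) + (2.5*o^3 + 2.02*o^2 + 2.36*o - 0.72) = 4.33*o^3 + 1.91*o^2 + 0.72*o + 2.32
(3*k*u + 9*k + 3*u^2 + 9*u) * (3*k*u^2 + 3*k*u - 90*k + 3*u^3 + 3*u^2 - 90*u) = 9*k^2*u^3 + 36*k^2*u^2 - 243*k^2*u - 810*k^2 + 18*k*u^4 + 72*k*u^3 - 486*k*u^2 - 1620*k*u + 9*u^5 + 36*u^4 - 243*u^3 - 810*u^2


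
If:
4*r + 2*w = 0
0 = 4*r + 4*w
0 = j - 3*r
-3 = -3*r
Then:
No Solution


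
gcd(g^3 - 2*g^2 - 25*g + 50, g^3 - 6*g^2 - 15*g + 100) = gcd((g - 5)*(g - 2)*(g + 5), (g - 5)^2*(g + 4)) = g - 5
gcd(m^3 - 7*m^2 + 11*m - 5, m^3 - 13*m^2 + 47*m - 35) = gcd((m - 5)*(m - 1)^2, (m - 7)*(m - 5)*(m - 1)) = m^2 - 6*m + 5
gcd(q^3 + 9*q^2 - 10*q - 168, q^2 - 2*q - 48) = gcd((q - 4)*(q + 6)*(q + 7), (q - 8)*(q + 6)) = q + 6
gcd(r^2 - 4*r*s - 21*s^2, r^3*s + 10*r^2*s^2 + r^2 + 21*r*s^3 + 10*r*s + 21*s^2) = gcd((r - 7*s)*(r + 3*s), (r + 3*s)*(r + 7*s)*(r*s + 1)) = r + 3*s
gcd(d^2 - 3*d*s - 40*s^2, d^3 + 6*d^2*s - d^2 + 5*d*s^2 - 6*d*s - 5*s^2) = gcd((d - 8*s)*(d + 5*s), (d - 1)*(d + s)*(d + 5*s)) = d + 5*s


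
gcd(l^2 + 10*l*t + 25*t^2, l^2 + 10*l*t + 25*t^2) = l^2 + 10*l*t + 25*t^2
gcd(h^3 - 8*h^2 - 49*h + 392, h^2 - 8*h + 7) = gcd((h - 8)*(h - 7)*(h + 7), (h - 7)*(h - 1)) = h - 7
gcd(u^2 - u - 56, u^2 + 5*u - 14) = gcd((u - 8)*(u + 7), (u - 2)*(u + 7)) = u + 7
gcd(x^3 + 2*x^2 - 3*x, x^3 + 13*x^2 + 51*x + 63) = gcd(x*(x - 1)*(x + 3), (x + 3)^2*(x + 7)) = x + 3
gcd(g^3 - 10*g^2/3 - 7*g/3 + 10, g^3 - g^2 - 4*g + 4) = g - 2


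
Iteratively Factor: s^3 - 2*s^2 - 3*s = (s - 3)*(s^2 + s) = (s - 3)*(s + 1)*(s)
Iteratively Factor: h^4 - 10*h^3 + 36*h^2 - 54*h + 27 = (h - 3)*(h^3 - 7*h^2 + 15*h - 9) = (h - 3)^2*(h^2 - 4*h + 3) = (h - 3)^2*(h - 1)*(h - 3)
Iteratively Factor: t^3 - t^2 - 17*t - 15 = (t - 5)*(t^2 + 4*t + 3) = (t - 5)*(t + 3)*(t + 1)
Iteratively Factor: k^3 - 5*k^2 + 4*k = (k - 1)*(k^2 - 4*k) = (k - 4)*(k - 1)*(k)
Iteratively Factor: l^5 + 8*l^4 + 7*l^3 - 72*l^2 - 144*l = (l + 4)*(l^4 + 4*l^3 - 9*l^2 - 36*l) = (l + 4)^2*(l^3 - 9*l) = (l + 3)*(l + 4)^2*(l^2 - 3*l) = l*(l + 3)*(l + 4)^2*(l - 3)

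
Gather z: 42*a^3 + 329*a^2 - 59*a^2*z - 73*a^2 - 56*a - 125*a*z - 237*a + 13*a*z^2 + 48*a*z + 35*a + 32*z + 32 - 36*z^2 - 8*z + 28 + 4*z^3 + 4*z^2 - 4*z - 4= 42*a^3 + 256*a^2 - 258*a + 4*z^3 + z^2*(13*a - 32) + z*(-59*a^2 - 77*a + 20) + 56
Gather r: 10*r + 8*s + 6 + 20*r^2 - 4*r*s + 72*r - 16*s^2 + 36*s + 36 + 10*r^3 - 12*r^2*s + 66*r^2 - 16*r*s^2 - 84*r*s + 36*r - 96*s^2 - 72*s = 10*r^3 + r^2*(86 - 12*s) + r*(-16*s^2 - 88*s + 118) - 112*s^2 - 28*s + 42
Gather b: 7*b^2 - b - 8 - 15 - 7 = 7*b^2 - b - 30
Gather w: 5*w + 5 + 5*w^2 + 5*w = 5*w^2 + 10*w + 5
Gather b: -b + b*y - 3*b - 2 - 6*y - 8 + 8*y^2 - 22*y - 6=b*(y - 4) + 8*y^2 - 28*y - 16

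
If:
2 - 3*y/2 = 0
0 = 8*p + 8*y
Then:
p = -4/3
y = 4/3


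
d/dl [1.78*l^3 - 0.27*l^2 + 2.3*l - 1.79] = 5.34*l^2 - 0.54*l + 2.3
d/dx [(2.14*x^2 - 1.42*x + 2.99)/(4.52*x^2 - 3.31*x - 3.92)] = (-0.665000000000003*x^2 - 43.8072*x + 15.4633)/(20.4304*x^4 - 29.9224*x^3 - 24.4807*x^2 + 25.9504*x + 15.3664)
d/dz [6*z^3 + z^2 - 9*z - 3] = 18*z^2 + 2*z - 9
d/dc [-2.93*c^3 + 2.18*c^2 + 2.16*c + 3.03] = -8.79*c^2 + 4.36*c + 2.16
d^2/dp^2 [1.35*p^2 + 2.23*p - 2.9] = 2.70000000000000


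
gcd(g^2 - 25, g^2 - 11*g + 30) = g - 5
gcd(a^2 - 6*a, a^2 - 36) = a - 6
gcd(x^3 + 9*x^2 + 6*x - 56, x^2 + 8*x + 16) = x + 4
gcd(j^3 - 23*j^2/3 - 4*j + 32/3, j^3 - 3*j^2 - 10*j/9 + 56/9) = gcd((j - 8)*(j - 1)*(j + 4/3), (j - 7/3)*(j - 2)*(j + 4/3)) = j + 4/3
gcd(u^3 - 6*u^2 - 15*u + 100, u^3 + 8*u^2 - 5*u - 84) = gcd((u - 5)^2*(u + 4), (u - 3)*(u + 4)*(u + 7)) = u + 4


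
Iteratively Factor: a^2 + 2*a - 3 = (a + 3)*(a - 1)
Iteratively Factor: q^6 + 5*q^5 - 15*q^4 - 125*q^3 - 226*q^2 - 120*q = (q + 2)*(q^5 + 3*q^4 - 21*q^3 - 83*q^2 - 60*q) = (q + 2)*(q + 4)*(q^4 - q^3 - 17*q^2 - 15*q) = (q + 1)*(q + 2)*(q + 4)*(q^3 - 2*q^2 - 15*q) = (q - 5)*(q + 1)*(q + 2)*(q + 4)*(q^2 + 3*q) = (q - 5)*(q + 1)*(q + 2)*(q + 3)*(q + 4)*(q)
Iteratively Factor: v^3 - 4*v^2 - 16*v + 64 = (v + 4)*(v^2 - 8*v + 16) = (v - 4)*(v + 4)*(v - 4)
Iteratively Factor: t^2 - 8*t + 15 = (t - 3)*(t - 5)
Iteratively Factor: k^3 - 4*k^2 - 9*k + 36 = (k - 3)*(k^2 - k - 12) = (k - 3)*(k + 3)*(k - 4)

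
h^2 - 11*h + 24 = (h - 8)*(h - 3)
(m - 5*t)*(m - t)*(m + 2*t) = m^3 - 4*m^2*t - 7*m*t^2 + 10*t^3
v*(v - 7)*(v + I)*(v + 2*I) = v^4 - 7*v^3 + 3*I*v^3 - 2*v^2 - 21*I*v^2 + 14*v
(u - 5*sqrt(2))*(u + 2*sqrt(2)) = u^2 - 3*sqrt(2)*u - 20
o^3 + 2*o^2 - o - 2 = (o - 1)*(o + 1)*(o + 2)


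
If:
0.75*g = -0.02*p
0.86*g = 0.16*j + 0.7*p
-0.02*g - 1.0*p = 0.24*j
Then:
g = 0.00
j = 0.00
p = 0.00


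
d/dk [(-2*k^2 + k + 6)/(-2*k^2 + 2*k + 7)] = (-2*k^2 - 4*k - 5)/(4*k^4 - 8*k^3 - 24*k^2 + 28*k + 49)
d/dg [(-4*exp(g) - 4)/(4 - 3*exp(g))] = -28*exp(g)/(3*exp(g) - 4)^2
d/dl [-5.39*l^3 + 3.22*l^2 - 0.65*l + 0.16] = -16.17*l^2 + 6.44*l - 0.65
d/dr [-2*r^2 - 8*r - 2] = -4*r - 8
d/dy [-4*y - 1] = -4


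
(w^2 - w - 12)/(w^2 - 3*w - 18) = (w - 4)/(w - 6)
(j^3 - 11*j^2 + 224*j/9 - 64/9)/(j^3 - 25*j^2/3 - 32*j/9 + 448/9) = (3*j - 1)/(3*j + 7)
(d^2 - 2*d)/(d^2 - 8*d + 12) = d/(d - 6)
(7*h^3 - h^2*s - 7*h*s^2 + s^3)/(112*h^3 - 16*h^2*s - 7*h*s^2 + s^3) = (-h^2 + s^2)/(-16*h^2 + s^2)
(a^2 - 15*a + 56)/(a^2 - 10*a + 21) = (a - 8)/(a - 3)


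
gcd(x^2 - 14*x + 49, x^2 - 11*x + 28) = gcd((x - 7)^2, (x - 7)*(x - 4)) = x - 7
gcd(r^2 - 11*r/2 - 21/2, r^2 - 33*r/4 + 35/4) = r - 7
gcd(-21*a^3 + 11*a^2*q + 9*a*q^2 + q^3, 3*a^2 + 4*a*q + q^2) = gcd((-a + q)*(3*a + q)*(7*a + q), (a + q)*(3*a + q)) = 3*a + q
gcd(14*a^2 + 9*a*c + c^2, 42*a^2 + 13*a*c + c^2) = 7*a + c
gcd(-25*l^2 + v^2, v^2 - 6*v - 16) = 1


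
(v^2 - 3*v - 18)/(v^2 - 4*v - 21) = (v - 6)/(v - 7)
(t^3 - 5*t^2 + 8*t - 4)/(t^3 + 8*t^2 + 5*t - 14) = (t^2 - 4*t + 4)/(t^2 + 9*t + 14)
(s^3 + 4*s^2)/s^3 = (s + 4)/s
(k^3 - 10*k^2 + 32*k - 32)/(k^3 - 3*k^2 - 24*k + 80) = (k - 2)/(k + 5)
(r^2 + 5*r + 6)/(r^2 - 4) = (r + 3)/(r - 2)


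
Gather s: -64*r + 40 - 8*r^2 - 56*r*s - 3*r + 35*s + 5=-8*r^2 - 67*r + s*(35 - 56*r) + 45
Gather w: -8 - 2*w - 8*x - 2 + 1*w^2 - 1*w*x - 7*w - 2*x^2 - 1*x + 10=w^2 + w*(-x - 9) - 2*x^2 - 9*x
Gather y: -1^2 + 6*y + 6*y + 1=12*y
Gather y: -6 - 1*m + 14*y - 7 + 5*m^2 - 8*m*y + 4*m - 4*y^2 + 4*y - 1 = 5*m^2 + 3*m - 4*y^2 + y*(18 - 8*m) - 14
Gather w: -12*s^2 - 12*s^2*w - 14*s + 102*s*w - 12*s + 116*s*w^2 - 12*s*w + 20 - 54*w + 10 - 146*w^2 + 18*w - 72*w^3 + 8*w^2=-12*s^2 - 26*s - 72*w^3 + w^2*(116*s - 138) + w*(-12*s^2 + 90*s - 36) + 30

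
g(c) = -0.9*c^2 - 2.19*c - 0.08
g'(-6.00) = 8.61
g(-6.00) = -19.34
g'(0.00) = -2.19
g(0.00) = -0.08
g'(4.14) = -9.64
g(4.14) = -24.57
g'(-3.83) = 4.70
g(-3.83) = -4.89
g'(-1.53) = 0.56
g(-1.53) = 1.16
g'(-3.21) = 3.59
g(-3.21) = -2.32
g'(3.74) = -8.92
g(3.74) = -20.86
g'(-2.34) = 2.02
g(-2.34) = 0.12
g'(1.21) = -4.37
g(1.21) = -4.05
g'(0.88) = -3.77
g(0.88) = -2.70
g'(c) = -1.8*c - 2.19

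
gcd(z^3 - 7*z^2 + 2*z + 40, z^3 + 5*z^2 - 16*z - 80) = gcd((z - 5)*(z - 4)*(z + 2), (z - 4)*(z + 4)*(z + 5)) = z - 4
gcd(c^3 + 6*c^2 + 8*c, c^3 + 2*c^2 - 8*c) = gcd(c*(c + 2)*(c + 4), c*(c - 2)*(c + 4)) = c^2 + 4*c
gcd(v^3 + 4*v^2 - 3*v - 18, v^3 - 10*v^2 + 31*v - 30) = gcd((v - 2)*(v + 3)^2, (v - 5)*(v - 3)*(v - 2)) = v - 2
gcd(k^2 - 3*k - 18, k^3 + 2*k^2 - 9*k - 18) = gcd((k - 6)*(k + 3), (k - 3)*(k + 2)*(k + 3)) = k + 3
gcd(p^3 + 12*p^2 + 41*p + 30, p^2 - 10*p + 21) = 1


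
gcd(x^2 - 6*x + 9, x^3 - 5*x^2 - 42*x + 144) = x - 3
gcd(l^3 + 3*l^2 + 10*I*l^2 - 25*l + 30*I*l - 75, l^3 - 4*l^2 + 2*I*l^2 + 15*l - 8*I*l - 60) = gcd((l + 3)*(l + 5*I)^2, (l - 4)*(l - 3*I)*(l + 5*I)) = l + 5*I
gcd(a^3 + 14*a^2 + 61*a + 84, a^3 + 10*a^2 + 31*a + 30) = a + 3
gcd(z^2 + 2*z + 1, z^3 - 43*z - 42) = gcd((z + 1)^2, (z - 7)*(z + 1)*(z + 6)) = z + 1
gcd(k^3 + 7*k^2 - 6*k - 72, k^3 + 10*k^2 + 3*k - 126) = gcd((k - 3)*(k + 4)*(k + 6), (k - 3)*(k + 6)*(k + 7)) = k^2 + 3*k - 18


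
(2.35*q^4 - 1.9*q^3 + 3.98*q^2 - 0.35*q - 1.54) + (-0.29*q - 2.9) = 2.35*q^4 - 1.9*q^3 + 3.98*q^2 - 0.64*q - 4.44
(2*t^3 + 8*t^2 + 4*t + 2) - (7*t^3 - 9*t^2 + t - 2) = -5*t^3 + 17*t^2 + 3*t + 4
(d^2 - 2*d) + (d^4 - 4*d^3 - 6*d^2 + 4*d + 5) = d^4 - 4*d^3 - 5*d^2 + 2*d + 5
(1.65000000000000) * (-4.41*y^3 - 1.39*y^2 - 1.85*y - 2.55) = -7.2765*y^3 - 2.2935*y^2 - 3.0525*y - 4.2075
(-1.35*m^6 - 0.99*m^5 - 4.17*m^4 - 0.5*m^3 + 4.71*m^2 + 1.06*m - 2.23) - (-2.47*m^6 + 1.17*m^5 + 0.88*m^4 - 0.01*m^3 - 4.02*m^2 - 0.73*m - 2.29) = 1.12*m^6 - 2.16*m^5 - 5.05*m^4 - 0.49*m^3 + 8.73*m^2 + 1.79*m + 0.0600000000000001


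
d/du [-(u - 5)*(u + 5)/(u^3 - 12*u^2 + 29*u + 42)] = (u^4 - 104*u^2 + 516*u - 725)/(u^6 - 24*u^5 + 202*u^4 - 612*u^3 - 167*u^2 + 2436*u + 1764)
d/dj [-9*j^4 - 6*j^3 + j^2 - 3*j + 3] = -36*j^3 - 18*j^2 + 2*j - 3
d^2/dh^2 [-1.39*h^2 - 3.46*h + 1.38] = -2.78000000000000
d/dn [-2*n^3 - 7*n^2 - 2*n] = -6*n^2 - 14*n - 2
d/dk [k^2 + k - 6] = 2*k + 1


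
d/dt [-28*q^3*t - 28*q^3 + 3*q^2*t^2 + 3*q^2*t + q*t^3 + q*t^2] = q*(-28*q^2 + 6*q*t + 3*q + 3*t^2 + 2*t)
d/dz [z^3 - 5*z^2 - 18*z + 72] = 3*z^2 - 10*z - 18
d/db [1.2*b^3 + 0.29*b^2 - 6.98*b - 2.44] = 3.6*b^2 + 0.58*b - 6.98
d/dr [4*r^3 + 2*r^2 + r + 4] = 12*r^2 + 4*r + 1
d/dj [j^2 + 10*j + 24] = 2*j + 10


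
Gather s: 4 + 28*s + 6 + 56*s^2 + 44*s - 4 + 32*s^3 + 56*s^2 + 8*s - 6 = 32*s^3 + 112*s^2 + 80*s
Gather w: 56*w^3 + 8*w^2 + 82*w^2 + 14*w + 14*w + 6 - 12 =56*w^3 + 90*w^2 + 28*w - 6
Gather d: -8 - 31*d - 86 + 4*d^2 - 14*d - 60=4*d^2 - 45*d - 154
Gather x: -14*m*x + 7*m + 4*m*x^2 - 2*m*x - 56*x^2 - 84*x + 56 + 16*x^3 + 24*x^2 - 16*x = 7*m + 16*x^3 + x^2*(4*m - 32) + x*(-16*m - 100) + 56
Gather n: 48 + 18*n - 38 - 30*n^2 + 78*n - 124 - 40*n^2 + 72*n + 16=-70*n^2 + 168*n - 98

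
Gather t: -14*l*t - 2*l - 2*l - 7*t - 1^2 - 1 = -4*l + t*(-14*l - 7) - 2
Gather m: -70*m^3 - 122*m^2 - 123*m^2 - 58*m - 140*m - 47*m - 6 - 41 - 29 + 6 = -70*m^3 - 245*m^2 - 245*m - 70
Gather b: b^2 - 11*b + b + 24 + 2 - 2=b^2 - 10*b + 24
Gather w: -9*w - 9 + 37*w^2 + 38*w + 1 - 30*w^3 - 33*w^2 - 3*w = -30*w^3 + 4*w^2 + 26*w - 8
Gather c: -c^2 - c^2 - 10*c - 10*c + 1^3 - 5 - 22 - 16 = -2*c^2 - 20*c - 42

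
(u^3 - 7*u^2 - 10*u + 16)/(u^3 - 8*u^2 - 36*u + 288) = (u^2 + u - 2)/(u^2 - 36)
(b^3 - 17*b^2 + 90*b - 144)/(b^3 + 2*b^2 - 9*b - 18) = (b^2 - 14*b + 48)/(b^2 + 5*b + 6)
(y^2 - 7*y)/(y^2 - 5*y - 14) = y/(y + 2)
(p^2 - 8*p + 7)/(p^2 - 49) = (p - 1)/(p + 7)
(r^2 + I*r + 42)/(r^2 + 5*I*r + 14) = (r - 6*I)/(r - 2*I)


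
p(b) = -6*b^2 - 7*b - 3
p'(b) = -12*b - 7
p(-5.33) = -136.14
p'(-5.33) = 56.96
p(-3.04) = -37.17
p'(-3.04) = 29.48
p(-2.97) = -35.14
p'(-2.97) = 28.64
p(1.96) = -39.77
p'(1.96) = -30.52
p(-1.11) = -2.62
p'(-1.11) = 6.32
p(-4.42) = -89.28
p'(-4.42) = 46.04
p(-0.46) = -1.05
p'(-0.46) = -1.48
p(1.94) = -39.16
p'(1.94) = -30.28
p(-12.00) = -783.00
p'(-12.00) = 137.00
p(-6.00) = -177.00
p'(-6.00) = 65.00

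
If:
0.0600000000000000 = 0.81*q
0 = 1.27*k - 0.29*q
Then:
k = 0.02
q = 0.07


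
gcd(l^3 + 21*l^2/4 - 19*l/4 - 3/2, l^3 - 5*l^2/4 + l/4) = l - 1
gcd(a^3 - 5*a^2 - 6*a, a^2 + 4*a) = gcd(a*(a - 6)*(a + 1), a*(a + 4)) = a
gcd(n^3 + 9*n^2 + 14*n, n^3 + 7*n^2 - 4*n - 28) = n^2 + 9*n + 14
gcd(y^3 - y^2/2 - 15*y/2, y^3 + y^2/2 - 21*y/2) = y^2 - 3*y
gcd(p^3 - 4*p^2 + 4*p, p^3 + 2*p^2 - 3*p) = p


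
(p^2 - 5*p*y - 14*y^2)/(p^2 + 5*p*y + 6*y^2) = (p - 7*y)/(p + 3*y)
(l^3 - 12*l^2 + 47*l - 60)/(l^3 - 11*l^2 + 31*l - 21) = (l^2 - 9*l + 20)/(l^2 - 8*l + 7)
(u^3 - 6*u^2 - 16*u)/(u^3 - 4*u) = (u - 8)/(u - 2)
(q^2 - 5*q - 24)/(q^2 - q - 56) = (q + 3)/(q + 7)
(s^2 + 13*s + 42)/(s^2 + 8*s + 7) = (s + 6)/(s + 1)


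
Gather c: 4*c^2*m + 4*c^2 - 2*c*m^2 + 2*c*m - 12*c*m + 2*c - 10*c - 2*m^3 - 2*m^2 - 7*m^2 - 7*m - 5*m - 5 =c^2*(4*m + 4) + c*(-2*m^2 - 10*m - 8) - 2*m^3 - 9*m^2 - 12*m - 5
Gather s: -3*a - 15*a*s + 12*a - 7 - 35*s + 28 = 9*a + s*(-15*a - 35) + 21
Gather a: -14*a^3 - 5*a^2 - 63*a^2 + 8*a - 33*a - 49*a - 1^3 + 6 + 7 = -14*a^3 - 68*a^2 - 74*a + 12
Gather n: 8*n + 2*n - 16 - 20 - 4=10*n - 40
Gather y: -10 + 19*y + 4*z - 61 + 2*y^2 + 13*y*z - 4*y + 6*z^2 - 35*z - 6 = 2*y^2 + y*(13*z + 15) + 6*z^2 - 31*z - 77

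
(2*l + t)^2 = 4*l^2 + 4*l*t + t^2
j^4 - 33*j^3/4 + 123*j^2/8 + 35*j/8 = j*(j - 5)*(j - 7/2)*(j + 1/4)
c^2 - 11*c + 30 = (c - 6)*(c - 5)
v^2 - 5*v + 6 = (v - 3)*(v - 2)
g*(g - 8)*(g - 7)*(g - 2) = g^4 - 17*g^3 + 86*g^2 - 112*g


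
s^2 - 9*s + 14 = (s - 7)*(s - 2)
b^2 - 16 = (b - 4)*(b + 4)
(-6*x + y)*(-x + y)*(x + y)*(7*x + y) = 42*x^4 - x^3*y - 43*x^2*y^2 + x*y^3 + y^4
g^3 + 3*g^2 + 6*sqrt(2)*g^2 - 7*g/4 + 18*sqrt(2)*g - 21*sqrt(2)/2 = (g - 1/2)*(g + 7/2)*(g + 6*sqrt(2))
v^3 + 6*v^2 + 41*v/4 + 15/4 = (v + 1/2)*(v + 5/2)*(v + 3)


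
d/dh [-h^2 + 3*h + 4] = 3 - 2*h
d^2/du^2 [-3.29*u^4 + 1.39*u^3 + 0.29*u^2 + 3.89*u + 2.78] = -39.48*u^2 + 8.34*u + 0.58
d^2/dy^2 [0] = 0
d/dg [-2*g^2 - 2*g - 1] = -4*g - 2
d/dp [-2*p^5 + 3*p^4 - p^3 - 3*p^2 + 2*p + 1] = -10*p^4 + 12*p^3 - 3*p^2 - 6*p + 2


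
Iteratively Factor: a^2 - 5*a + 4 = (a - 4)*(a - 1)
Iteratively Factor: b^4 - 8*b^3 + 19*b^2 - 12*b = (b - 1)*(b^3 - 7*b^2 + 12*b) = (b - 4)*(b - 1)*(b^2 - 3*b) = b*(b - 4)*(b - 1)*(b - 3)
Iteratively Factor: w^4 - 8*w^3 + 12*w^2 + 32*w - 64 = (w + 2)*(w^3 - 10*w^2 + 32*w - 32) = (w - 2)*(w + 2)*(w^2 - 8*w + 16) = (w - 4)*(w - 2)*(w + 2)*(w - 4)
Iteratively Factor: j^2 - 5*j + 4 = (j - 4)*(j - 1)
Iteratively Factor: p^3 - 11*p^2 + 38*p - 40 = (p - 4)*(p^2 - 7*p + 10) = (p - 4)*(p - 2)*(p - 5)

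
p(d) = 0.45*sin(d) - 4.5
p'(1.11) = 0.20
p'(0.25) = 0.44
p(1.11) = -4.10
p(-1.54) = -4.95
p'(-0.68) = 0.35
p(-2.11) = -4.89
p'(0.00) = 0.45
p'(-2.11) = -0.23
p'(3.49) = -0.42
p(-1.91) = -4.92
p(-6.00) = -4.37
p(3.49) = -4.65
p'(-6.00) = 0.43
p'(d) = 0.45*cos(d)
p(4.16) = -4.88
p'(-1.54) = 0.01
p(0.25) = -4.39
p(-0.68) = -4.78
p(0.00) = -4.50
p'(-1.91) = -0.15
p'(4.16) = -0.24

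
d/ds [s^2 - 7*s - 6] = 2*s - 7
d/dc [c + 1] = 1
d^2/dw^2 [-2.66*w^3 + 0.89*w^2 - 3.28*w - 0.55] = 1.78 - 15.96*w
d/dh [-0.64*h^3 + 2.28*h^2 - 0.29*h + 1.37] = -1.92*h^2 + 4.56*h - 0.29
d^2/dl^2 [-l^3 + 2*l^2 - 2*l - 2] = 4 - 6*l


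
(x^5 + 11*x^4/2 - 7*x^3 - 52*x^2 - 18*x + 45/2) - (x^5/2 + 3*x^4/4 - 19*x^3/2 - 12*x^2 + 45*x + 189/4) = x^5/2 + 19*x^4/4 + 5*x^3/2 - 40*x^2 - 63*x - 99/4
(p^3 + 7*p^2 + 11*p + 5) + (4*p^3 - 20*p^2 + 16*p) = 5*p^3 - 13*p^2 + 27*p + 5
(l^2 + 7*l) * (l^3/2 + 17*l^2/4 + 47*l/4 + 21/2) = l^5/2 + 31*l^4/4 + 83*l^3/2 + 371*l^2/4 + 147*l/2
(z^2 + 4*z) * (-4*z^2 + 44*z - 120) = -4*z^4 + 28*z^3 + 56*z^2 - 480*z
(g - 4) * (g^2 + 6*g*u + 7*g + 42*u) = g^3 + 6*g^2*u + 3*g^2 + 18*g*u - 28*g - 168*u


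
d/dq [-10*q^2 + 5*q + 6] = 5 - 20*q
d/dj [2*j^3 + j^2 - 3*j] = 6*j^2 + 2*j - 3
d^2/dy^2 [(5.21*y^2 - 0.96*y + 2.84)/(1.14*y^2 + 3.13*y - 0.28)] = (7.105427357601e-15*y^4 - 39.675876*y^3 + 32.123376*y^2 + 58.963536*y + 56.593688)/(1.481544*y^6 + 12.203244*y^5 + 32.413734*y^4 + 24.669721*y^3 - 7.961268*y^2 + 0.736176*y - 0.021952)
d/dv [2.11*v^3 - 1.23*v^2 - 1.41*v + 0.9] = 6.33*v^2 - 2.46*v - 1.41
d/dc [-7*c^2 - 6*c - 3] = -14*c - 6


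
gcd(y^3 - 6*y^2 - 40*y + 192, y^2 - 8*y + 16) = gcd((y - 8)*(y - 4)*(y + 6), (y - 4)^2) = y - 4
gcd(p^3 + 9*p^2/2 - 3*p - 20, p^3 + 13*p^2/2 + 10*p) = p^2 + 13*p/2 + 10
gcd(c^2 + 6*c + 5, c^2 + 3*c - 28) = 1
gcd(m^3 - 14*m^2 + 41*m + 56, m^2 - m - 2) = m + 1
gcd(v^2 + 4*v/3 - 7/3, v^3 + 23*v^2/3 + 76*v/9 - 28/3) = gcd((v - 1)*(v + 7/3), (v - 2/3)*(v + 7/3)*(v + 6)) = v + 7/3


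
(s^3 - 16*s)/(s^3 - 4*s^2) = (s + 4)/s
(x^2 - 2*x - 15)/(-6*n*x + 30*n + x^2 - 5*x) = (x + 3)/(-6*n + x)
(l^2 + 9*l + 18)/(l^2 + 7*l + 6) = (l + 3)/(l + 1)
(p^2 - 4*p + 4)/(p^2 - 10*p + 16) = (p - 2)/(p - 8)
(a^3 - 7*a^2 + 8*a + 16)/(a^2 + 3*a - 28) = (a^2 - 3*a - 4)/(a + 7)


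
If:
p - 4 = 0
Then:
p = 4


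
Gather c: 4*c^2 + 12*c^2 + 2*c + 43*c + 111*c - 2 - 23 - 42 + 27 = 16*c^2 + 156*c - 40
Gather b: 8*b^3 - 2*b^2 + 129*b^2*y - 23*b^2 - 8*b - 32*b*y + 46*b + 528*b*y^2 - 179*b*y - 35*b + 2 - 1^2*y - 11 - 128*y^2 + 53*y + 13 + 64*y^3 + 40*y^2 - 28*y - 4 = 8*b^3 + b^2*(129*y - 25) + b*(528*y^2 - 211*y + 3) + 64*y^3 - 88*y^2 + 24*y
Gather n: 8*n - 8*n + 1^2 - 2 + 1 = 0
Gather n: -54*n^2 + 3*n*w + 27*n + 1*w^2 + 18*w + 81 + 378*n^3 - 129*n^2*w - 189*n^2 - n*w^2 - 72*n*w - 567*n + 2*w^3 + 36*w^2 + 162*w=378*n^3 + n^2*(-129*w - 243) + n*(-w^2 - 69*w - 540) + 2*w^3 + 37*w^2 + 180*w + 81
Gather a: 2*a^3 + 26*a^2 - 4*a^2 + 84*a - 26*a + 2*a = 2*a^3 + 22*a^2 + 60*a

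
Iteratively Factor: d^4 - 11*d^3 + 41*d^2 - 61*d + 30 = (d - 5)*(d^3 - 6*d^2 + 11*d - 6) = (d - 5)*(d - 1)*(d^2 - 5*d + 6) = (d - 5)*(d - 2)*(d - 1)*(d - 3)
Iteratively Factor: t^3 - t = (t + 1)*(t^2 - t) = t*(t + 1)*(t - 1)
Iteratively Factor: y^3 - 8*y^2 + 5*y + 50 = (y - 5)*(y^2 - 3*y - 10) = (y - 5)*(y + 2)*(y - 5)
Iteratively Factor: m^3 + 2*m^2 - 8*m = (m - 2)*(m^2 + 4*m) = (m - 2)*(m + 4)*(m)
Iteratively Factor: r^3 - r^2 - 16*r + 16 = (r - 4)*(r^2 + 3*r - 4) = (r - 4)*(r + 4)*(r - 1)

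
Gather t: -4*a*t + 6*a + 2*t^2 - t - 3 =6*a + 2*t^2 + t*(-4*a - 1) - 3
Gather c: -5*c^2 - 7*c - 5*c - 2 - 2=-5*c^2 - 12*c - 4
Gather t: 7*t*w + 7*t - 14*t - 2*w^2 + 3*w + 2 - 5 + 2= t*(7*w - 7) - 2*w^2 + 3*w - 1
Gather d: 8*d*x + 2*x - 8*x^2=8*d*x - 8*x^2 + 2*x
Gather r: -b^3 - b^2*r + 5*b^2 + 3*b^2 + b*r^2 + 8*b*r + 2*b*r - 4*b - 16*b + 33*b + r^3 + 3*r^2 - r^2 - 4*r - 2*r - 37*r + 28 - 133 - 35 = -b^3 + 8*b^2 + 13*b + r^3 + r^2*(b + 2) + r*(-b^2 + 10*b - 43) - 140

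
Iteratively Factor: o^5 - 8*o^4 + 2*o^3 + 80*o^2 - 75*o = (o + 3)*(o^4 - 11*o^3 + 35*o^2 - 25*o) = (o - 5)*(o + 3)*(o^3 - 6*o^2 + 5*o) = (o - 5)*(o - 1)*(o + 3)*(o^2 - 5*o) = (o - 5)^2*(o - 1)*(o + 3)*(o)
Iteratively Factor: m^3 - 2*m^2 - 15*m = (m - 5)*(m^2 + 3*m) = (m - 5)*(m + 3)*(m)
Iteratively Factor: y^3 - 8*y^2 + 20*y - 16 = (y - 2)*(y^2 - 6*y + 8) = (y - 4)*(y - 2)*(y - 2)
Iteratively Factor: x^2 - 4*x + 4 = (x - 2)*(x - 2)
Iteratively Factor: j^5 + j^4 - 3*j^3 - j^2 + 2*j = (j + 1)*(j^4 - 3*j^2 + 2*j) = (j - 1)*(j + 1)*(j^3 + j^2 - 2*j) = (j - 1)*(j + 1)*(j + 2)*(j^2 - j) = j*(j - 1)*(j + 1)*(j + 2)*(j - 1)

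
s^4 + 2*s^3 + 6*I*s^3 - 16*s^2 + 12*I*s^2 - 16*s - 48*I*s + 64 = (s - 2)*(s + 4)*(s + 2*I)*(s + 4*I)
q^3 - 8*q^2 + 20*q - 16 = (q - 4)*(q - 2)^2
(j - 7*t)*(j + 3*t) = j^2 - 4*j*t - 21*t^2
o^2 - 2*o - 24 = (o - 6)*(o + 4)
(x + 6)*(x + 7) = x^2 + 13*x + 42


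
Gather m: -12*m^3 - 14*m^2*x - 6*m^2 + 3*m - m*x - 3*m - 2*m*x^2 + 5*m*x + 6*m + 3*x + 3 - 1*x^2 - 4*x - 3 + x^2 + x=-12*m^3 + m^2*(-14*x - 6) + m*(-2*x^2 + 4*x + 6)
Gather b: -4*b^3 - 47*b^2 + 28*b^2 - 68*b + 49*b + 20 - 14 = -4*b^3 - 19*b^2 - 19*b + 6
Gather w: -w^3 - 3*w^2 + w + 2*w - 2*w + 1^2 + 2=-w^3 - 3*w^2 + w + 3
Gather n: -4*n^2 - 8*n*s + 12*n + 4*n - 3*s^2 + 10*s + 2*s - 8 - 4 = -4*n^2 + n*(16 - 8*s) - 3*s^2 + 12*s - 12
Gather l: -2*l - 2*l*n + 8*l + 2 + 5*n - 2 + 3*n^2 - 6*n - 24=l*(6 - 2*n) + 3*n^2 - n - 24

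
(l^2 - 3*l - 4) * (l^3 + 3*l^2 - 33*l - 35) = l^5 - 46*l^3 + 52*l^2 + 237*l + 140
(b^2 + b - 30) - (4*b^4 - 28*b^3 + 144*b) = -4*b^4 + 28*b^3 + b^2 - 143*b - 30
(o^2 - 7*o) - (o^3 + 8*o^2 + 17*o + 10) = -o^3 - 7*o^2 - 24*o - 10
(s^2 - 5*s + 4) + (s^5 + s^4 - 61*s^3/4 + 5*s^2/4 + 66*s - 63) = s^5 + s^4 - 61*s^3/4 + 9*s^2/4 + 61*s - 59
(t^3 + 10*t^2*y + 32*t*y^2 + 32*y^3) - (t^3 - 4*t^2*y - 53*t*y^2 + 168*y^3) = 14*t^2*y + 85*t*y^2 - 136*y^3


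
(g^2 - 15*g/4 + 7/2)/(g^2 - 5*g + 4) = (4*g^2 - 15*g + 14)/(4*(g^2 - 5*g + 4))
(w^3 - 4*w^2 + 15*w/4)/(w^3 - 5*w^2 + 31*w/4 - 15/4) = w/(w - 1)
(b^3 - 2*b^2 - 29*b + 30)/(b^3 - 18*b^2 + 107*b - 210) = (b^2 + 4*b - 5)/(b^2 - 12*b + 35)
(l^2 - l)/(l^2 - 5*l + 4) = l/(l - 4)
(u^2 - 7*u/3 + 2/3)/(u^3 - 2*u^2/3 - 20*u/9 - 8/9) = 3*(3*u - 1)/(9*u^2 + 12*u + 4)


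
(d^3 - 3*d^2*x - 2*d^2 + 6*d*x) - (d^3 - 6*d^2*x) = 3*d^2*x - 2*d^2 + 6*d*x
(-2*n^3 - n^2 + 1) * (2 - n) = 2*n^4 - 3*n^3 - 2*n^2 - n + 2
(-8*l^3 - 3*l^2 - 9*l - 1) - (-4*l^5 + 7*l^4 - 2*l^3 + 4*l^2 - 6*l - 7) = 4*l^5 - 7*l^4 - 6*l^3 - 7*l^2 - 3*l + 6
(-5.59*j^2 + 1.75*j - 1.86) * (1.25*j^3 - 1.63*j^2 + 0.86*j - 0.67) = -6.9875*j^5 + 11.2992*j^4 - 9.9849*j^3 + 8.2821*j^2 - 2.7721*j + 1.2462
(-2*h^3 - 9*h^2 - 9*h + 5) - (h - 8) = -2*h^3 - 9*h^2 - 10*h + 13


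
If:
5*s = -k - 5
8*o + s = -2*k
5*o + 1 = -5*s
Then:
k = -27/17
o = 41/85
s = -58/85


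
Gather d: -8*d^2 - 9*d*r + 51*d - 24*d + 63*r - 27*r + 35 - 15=-8*d^2 + d*(27 - 9*r) + 36*r + 20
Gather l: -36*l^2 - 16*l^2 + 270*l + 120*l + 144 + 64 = -52*l^2 + 390*l + 208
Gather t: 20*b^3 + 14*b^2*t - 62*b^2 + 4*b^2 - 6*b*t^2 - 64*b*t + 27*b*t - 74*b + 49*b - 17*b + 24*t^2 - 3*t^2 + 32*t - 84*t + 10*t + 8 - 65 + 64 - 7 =20*b^3 - 58*b^2 - 42*b + t^2*(21 - 6*b) + t*(14*b^2 - 37*b - 42)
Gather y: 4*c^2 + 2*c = 4*c^2 + 2*c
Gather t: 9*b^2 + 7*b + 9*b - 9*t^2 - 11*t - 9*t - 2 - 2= 9*b^2 + 16*b - 9*t^2 - 20*t - 4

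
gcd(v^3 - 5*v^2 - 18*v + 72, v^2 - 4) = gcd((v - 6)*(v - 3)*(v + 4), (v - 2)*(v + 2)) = 1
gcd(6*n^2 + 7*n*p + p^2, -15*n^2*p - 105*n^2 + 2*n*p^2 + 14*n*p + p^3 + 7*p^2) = 1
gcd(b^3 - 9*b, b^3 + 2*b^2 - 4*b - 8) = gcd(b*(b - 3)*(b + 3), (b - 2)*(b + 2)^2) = 1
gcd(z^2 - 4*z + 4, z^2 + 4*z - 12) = z - 2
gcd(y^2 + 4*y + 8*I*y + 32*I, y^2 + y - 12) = y + 4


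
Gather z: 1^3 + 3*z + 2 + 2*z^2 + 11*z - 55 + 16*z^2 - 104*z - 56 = 18*z^2 - 90*z - 108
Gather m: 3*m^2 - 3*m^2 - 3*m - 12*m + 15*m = 0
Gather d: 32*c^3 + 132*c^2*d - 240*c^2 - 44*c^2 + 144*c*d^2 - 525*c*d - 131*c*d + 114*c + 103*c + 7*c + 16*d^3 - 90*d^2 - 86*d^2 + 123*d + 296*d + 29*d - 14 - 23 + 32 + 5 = 32*c^3 - 284*c^2 + 224*c + 16*d^3 + d^2*(144*c - 176) + d*(132*c^2 - 656*c + 448)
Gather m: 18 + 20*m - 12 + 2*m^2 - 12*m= 2*m^2 + 8*m + 6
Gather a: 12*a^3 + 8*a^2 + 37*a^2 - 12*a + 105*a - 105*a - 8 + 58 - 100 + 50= 12*a^3 + 45*a^2 - 12*a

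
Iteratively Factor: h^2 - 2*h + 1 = (h - 1)*(h - 1)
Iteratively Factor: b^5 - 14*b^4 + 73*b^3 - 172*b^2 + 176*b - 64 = (b - 4)*(b^4 - 10*b^3 + 33*b^2 - 40*b + 16) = (b - 4)*(b - 1)*(b^3 - 9*b^2 + 24*b - 16) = (b - 4)^2*(b - 1)*(b^2 - 5*b + 4) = (b - 4)^3*(b - 1)*(b - 1)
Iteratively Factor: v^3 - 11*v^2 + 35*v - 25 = (v - 5)*(v^2 - 6*v + 5) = (v - 5)^2*(v - 1)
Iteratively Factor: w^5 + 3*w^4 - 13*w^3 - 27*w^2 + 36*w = (w)*(w^4 + 3*w^3 - 13*w^2 - 27*w + 36) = w*(w - 3)*(w^3 + 6*w^2 + 5*w - 12) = w*(w - 3)*(w - 1)*(w^2 + 7*w + 12) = w*(w - 3)*(w - 1)*(w + 3)*(w + 4)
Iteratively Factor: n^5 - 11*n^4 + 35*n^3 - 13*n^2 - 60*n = (n + 1)*(n^4 - 12*n^3 + 47*n^2 - 60*n) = (n - 3)*(n + 1)*(n^3 - 9*n^2 + 20*n) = (n - 5)*(n - 3)*(n + 1)*(n^2 - 4*n) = (n - 5)*(n - 4)*(n - 3)*(n + 1)*(n)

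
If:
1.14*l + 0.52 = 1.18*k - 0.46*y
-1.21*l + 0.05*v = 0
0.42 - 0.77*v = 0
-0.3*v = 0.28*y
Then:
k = 0.23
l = 0.02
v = 0.55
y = -0.58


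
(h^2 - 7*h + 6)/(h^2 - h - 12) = (-h^2 + 7*h - 6)/(-h^2 + h + 12)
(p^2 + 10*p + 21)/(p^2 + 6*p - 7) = (p + 3)/(p - 1)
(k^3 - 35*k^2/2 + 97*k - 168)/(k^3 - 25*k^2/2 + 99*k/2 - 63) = (k - 8)/(k - 3)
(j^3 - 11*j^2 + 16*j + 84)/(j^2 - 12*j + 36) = (j^2 - 5*j - 14)/(j - 6)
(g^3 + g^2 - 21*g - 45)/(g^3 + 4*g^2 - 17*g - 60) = (g^2 - 2*g - 15)/(g^2 + g - 20)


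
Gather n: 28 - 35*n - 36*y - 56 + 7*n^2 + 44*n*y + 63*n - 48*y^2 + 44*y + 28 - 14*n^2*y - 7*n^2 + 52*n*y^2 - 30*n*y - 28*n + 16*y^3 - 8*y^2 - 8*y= -14*n^2*y + n*(52*y^2 + 14*y) + 16*y^3 - 56*y^2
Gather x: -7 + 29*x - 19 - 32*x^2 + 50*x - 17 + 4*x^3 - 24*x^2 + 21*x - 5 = 4*x^3 - 56*x^2 + 100*x - 48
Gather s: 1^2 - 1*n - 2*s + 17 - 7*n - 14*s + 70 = -8*n - 16*s + 88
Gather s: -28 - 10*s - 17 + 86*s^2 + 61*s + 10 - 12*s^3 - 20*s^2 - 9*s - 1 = -12*s^3 + 66*s^2 + 42*s - 36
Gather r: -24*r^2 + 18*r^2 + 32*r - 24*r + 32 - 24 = -6*r^2 + 8*r + 8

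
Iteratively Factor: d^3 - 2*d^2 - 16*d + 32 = (d - 2)*(d^2 - 16) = (d - 4)*(d - 2)*(d + 4)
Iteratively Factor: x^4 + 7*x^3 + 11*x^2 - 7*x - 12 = (x - 1)*(x^3 + 8*x^2 + 19*x + 12) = (x - 1)*(x + 1)*(x^2 + 7*x + 12) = (x - 1)*(x + 1)*(x + 3)*(x + 4)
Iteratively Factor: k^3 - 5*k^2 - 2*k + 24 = (k - 3)*(k^2 - 2*k - 8) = (k - 4)*(k - 3)*(k + 2)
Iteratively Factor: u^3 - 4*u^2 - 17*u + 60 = (u + 4)*(u^2 - 8*u + 15) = (u - 3)*(u + 4)*(u - 5)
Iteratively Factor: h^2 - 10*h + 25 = (h - 5)*(h - 5)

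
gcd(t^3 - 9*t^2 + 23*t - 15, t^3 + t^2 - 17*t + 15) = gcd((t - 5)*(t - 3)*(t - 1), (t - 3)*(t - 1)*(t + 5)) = t^2 - 4*t + 3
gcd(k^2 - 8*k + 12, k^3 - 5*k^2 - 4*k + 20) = k - 2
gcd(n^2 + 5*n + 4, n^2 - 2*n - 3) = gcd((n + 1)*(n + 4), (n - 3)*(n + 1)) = n + 1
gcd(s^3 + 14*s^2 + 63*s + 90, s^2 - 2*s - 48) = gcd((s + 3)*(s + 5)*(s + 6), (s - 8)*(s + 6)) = s + 6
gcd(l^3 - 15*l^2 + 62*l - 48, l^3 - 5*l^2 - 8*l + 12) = l^2 - 7*l + 6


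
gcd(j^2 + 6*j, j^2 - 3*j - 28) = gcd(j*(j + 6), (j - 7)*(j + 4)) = 1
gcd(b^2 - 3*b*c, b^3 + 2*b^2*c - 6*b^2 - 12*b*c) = b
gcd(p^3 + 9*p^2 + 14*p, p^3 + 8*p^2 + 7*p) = p^2 + 7*p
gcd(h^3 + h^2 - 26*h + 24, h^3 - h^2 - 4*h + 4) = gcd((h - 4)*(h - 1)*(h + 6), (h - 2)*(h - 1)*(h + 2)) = h - 1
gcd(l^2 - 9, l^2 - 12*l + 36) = 1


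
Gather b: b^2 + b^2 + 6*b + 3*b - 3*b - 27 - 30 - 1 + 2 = 2*b^2 + 6*b - 56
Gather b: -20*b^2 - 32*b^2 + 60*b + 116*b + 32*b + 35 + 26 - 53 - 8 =-52*b^2 + 208*b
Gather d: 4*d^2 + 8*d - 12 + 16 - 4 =4*d^2 + 8*d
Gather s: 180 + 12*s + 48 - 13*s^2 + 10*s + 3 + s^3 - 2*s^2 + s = s^3 - 15*s^2 + 23*s + 231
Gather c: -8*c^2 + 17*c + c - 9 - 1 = -8*c^2 + 18*c - 10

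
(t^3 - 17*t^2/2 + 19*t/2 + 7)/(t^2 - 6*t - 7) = (t^2 - 3*t/2 - 1)/(t + 1)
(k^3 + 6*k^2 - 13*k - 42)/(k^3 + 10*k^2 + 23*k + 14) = (k - 3)/(k + 1)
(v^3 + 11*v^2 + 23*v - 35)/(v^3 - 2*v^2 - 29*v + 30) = (v + 7)/(v - 6)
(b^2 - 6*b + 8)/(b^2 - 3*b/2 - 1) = 2*(b - 4)/(2*b + 1)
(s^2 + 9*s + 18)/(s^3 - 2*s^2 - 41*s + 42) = (s + 3)/(s^2 - 8*s + 7)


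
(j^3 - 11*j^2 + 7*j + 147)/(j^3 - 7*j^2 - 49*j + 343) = (j + 3)/(j + 7)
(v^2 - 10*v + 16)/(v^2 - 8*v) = (v - 2)/v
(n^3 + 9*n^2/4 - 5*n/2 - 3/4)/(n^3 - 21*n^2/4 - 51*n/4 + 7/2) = (4*n^3 + 9*n^2 - 10*n - 3)/(4*n^3 - 21*n^2 - 51*n + 14)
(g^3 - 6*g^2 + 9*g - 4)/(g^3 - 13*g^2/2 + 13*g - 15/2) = 2*(g^2 - 5*g + 4)/(2*g^2 - 11*g + 15)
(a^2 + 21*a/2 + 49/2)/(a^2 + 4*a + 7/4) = 2*(a + 7)/(2*a + 1)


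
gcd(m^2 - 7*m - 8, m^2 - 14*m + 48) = m - 8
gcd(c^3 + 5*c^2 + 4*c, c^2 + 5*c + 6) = 1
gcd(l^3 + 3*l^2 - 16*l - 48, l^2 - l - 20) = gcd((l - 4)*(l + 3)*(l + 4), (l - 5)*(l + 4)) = l + 4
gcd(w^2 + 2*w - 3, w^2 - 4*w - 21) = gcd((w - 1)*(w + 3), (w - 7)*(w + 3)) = w + 3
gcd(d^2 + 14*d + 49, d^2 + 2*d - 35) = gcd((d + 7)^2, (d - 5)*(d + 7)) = d + 7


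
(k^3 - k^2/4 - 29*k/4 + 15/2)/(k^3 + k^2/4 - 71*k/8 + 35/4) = 2*(k + 3)/(2*k + 7)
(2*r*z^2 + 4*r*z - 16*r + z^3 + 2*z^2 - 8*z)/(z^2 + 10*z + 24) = (2*r*z - 4*r + z^2 - 2*z)/(z + 6)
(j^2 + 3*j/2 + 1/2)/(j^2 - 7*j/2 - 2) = (j + 1)/(j - 4)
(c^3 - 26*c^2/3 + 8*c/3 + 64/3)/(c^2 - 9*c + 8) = (3*c^2 - 2*c - 8)/(3*(c - 1))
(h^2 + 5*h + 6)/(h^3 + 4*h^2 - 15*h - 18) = (h^2 + 5*h + 6)/(h^3 + 4*h^2 - 15*h - 18)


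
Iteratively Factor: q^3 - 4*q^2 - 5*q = (q)*(q^2 - 4*q - 5) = q*(q + 1)*(q - 5)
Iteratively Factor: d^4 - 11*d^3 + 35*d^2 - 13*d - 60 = (d - 3)*(d^3 - 8*d^2 + 11*d + 20) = (d - 5)*(d - 3)*(d^2 - 3*d - 4) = (d - 5)*(d - 3)*(d + 1)*(d - 4)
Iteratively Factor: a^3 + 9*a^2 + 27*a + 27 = (a + 3)*(a^2 + 6*a + 9) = (a + 3)^2*(a + 3)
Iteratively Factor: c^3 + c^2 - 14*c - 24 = (c + 3)*(c^2 - 2*c - 8) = (c + 2)*(c + 3)*(c - 4)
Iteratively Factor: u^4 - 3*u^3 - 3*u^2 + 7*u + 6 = (u + 1)*(u^3 - 4*u^2 + u + 6) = (u - 2)*(u + 1)*(u^2 - 2*u - 3) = (u - 2)*(u + 1)^2*(u - 3)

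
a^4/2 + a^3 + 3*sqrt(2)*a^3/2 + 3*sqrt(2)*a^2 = a^2*(a/2 + 1)*(a + 3*sqrt(2))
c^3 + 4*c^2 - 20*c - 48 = (c - 4)*(c + 2)*(c + 6)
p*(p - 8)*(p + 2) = p^3 - 6*p^2 - 16*p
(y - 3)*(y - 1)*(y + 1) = y^3 - 3*y^2 - y + 3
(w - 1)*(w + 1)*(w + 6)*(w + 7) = w^4 + 13*w^3 + 41*w^2 - 13*w - 42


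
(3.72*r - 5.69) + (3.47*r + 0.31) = 7.19*r - 5.38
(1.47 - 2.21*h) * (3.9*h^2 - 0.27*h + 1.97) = -8.619*h^3 + 6.3297*h^2 - 4.7506*h + 2.8959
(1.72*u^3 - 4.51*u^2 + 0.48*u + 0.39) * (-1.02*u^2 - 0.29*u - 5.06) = -1.7544*u^5 + 4.1014*u^4 - 7.8849*u^3 + 22.2836*u^2 - 2.5419*u - 1.9734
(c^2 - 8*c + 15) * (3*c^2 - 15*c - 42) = 3*c^4 - 39*c^3 + 123*c^2 + 111*c - 630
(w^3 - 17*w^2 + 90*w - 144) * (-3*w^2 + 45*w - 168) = -3*w^5 + 96*w^4 - 1203*w^3 + 7338*w^2 - 21600*w + 24192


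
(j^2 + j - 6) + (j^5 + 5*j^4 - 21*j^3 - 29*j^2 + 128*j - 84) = j^5 + 5*j^4 - 21*j^3 - 28*j^2 + 129*j - 90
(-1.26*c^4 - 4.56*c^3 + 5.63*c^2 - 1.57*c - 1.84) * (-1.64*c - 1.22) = 2.0664*c^5 + 9.0156*c^4 - 3.67*c^3 - 4.2938*c^2 + 4.933*c + 2.2448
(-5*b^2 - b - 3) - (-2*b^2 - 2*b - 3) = -3*b^2 + b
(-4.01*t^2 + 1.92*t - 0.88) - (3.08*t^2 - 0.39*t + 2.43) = -7.09*t^2 + 2.31*t - 3.31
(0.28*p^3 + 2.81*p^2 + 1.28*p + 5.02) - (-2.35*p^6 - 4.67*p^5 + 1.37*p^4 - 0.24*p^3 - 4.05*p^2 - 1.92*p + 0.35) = 2.35*p^6 + 4.67*p^5 - 1.37*p^4 + 0.52*p^3 + 6.86*p^2 + 3.2*p + 4.67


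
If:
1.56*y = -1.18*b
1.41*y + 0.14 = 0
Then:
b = 0.13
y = -0.10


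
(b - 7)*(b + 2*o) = b^2 + 2*b*o - 7*b - 14*o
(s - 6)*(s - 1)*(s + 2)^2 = s^4 - 3*s^3 - 18*s^2 - 4*s + 24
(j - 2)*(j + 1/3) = j^2 - 5*j/3 - 2/3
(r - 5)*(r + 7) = r^2 + 2*r - 35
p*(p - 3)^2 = p^3 - 6*p^2 + 9*p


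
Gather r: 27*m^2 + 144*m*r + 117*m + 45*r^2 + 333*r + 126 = 27*m^2 + 117*m + 45*r^2 + r*(144*m + 333) + 126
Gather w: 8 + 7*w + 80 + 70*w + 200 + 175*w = 252*w + 288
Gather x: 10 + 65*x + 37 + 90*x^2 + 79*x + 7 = 90*x^2 + 144*x + 54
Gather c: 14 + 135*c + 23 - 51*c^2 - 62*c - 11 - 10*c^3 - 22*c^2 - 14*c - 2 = -10*c^3 - 73*c^2 + 59*c + 24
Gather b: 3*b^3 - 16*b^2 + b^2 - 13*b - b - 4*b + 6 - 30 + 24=3*b^3 - 15*b^2 - 18*b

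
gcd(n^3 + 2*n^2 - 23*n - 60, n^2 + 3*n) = n + 3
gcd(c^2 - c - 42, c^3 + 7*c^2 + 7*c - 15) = 1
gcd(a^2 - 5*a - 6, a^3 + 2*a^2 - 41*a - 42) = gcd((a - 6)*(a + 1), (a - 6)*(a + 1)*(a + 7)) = a^2 - 5*a - 6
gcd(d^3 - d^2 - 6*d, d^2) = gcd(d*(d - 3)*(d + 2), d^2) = d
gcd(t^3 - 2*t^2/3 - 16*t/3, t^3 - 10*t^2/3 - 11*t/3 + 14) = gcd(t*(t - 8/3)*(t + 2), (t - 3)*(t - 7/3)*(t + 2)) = t + 2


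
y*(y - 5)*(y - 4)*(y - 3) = y^4 - 12*y^3 + 47*y^2 - 60*y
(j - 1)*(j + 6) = j^2 + 5*j - 6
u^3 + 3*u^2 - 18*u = u*(u - 3)*(u + 6)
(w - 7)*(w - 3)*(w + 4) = w^3 - 6*w^2 - 19*w + 84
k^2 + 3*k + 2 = (k + 1)*(k + 2)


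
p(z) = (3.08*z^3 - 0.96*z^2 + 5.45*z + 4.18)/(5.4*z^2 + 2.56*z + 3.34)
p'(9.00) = 0.56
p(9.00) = 4.79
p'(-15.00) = 0.57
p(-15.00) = -9.06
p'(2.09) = 0.34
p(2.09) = 1.22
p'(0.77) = -0.27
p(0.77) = 1.08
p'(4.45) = 0.52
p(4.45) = 2.31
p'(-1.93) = 0.64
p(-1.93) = -1.73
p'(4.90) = 0.53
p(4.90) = 2.54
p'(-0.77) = 2.17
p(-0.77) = -0.44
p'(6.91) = 0.55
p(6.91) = 3.63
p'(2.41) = 0.39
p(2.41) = 1.34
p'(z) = (-10.8*z - 2.56)*(3.08*z^3 - 0.96*z^2 + 5.45*z + 4.18)/(5.4*z^2 + 2.56*z + 3.34)^2 + (9.24*z^2 - 1.92*z + 5.45)/(5.4*z^2 + 2.56*z + 3.34) = (16.632*z^4 + 15.7696*z^3 - 1.026*z^2 - 51.5568*z + 7.5022)/(29.16*z^4 + 27.648*z^3 + 42.6256*z^2 + 17.1008*z + 11.1556)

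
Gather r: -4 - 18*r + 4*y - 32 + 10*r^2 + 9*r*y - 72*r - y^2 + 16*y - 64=10*r^2 + r*(9*y - 90) - y^2 + 20*y - 100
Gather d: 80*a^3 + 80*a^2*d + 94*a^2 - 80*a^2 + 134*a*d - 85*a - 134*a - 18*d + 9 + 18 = 80*a^3 + 14*a^2 - 219*a + d*(80*a^2 + 134*a - 18) + 27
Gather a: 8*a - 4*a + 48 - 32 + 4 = 4*a + 20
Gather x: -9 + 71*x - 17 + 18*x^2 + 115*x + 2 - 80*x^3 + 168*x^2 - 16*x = -80*x^3 + 186*x^2 + 170*x - 24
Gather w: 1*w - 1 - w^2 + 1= -w^2 + w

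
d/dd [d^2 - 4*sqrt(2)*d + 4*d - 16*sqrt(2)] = 2*d - 4*sqrt(2) + 4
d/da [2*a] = 2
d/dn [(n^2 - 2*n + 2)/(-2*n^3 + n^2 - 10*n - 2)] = 2*(n^4 - 4*n^3 + 2*n^2 - 4*n + 12)/(4*n^6 - 4*n^5 + 41*n^4 - 12*n^3 + 96*n^2 + 40*n + 4)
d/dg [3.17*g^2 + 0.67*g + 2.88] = 6.34*g + 0.67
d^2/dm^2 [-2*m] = 0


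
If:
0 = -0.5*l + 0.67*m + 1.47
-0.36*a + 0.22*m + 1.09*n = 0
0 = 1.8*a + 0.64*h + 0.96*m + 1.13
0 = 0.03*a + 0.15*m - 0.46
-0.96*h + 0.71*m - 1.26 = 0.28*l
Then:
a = -2.16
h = -0.95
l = 7.63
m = 3.50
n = -1.42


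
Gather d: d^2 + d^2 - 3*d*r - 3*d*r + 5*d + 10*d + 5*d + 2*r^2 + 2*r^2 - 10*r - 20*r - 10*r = 2*d^2 + d*(20 - 6*r) + 4*r^2 - 40*r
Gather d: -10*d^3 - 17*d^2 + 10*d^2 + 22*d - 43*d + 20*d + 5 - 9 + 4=-10*d^3 - 7*d^2 - d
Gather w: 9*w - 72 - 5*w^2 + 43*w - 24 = -5*w^2 + 52*w - 96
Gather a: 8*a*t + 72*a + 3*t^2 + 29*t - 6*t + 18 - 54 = a*(8*t + 72) + 3*t^2 + 23*t - 36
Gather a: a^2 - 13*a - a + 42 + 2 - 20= a^2 - 14*a + 24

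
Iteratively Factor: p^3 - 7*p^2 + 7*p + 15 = (p - 3)*(p^2 - 4*p - 5) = (p - 5)*(p - 3)*(p + 1)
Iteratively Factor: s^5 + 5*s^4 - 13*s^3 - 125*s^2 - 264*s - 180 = (s + 2)*(s^4 + 3*s^3 - 19*s^2 - 87*s - 90) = (s + 2)*(s + 3)*(s^3 - 19*s - 30) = (s - 5)*(s + 2)*(s + 3)*(s^2 + 5*s + 6) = (s - 5)*(s + 2)^2*(s + 3)*(s + 3)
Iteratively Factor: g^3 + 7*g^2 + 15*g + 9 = (g + 3)*(g^2 + 4*g + 3) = (g + 1)*(g + 3)*(g + 3)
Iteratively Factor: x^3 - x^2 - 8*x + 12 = (x - 2)*(x^2 + x - 6) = (x - 2)^2*(x + 3)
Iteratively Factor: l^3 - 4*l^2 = (l - 4)*(l^2) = l*(l - 4)*(l)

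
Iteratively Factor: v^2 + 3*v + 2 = (v + 1)*(v + 2)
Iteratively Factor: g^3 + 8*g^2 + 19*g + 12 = (g + 1)*(g^2 + 7*g + 12) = (g + 1)*(g + 4)*(g + 3)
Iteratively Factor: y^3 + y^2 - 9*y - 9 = (y + 1)*(y^2 - 9) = (y + 1)*(y + 3)*(y - 3)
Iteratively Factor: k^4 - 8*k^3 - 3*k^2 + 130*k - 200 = (k + 4)*(k^3 - 12*k^2 + 45*k - 50) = (k - 5)*(k + 4)*(k^2 - 7*k + 10) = (k - 5)*(k - 2)*(k + 4)*(k - 5)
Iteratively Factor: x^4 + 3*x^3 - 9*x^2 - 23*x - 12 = (x + 4)*(x^3 - x^2 - 5*x - 3) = (x - 3)*(x + 4)*(x^2 + 2*x + 1) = (x - 3)*(x + 1)*(x + 4)*(x + 1)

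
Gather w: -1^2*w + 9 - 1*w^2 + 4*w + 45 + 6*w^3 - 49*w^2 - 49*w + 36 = 6*w^3 - 50*w^2 - 46*w + 90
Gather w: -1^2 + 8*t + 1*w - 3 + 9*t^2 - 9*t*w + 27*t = 9*t^2 + 35*t + w*(1 - 9*t) - 4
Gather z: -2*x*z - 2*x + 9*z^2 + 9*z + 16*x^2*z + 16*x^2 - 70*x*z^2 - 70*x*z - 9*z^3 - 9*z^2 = 16*x^2 - 70*x*z^2 - 2*x - 9*z^3 + z*(16*x^2 - 72*x + 9)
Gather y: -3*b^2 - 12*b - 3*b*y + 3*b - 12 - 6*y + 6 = -3*b^2 - 9*b + y*(-3*b - 6) - 6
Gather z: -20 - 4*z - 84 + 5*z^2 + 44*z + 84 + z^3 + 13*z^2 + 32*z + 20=z^3 + 18*z^2 + 72*z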